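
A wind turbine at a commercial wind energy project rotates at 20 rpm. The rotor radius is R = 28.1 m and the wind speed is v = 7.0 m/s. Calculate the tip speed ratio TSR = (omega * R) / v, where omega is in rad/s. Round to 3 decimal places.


Convert rotational speed to rad/s:
  omega = 20 * 2 * pi / 60 = 2.0944 rad/s
Compute tip speed:
  v_tip = omega * R = 2.0944 * 28.1 = 58.853 m/s
Tip speed ratio:
  TSR = v_tip / v_wind = 58.853 / 7.0 = 8.408

8.408


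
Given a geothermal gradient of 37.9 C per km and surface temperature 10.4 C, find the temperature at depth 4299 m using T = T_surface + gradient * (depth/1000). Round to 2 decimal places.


Convert depth to km: 4299 / 1000 = 4.299 km
Temperature increase = gradient * depth_km = 37.9 * 4.299 = 162.93 C
Temperature at depth = T_surface + delta_T = 10.4 + 162.93
T = 173.33 C

173.33


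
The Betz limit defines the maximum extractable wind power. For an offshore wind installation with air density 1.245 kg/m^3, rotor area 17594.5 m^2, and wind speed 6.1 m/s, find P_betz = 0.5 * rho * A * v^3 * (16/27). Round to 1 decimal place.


The Betz coefficient Cp_max = 16/27 = 0.5926
v^3 = 6.1^3 = 226.981
P_betz = 0.5 * rho * A * v^3 * Cp_max
P_betz = 0.5 * 1.245 * 17594.5 * 226.981 * 0.5926
P_betz = 1473201.0 W

1473201.0


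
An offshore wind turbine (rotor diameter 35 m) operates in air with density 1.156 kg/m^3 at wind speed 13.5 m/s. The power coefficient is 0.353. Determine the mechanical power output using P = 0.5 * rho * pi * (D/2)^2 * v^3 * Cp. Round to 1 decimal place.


Step 1 -- Compute swept area:
  A = pi * (D/2)^2 = pi * (35/2)^2 = 962.11 m^2
Step 2 -- Apply wind power equation:
  P = 0.5 * rho * A * v^3 * Cp
  v^3 = 13.5^3 = 2460.375
  P = 0.5 * 1.156 * 962.11 * 2460.375 * 0.353
  P = 482980.7 W

482980.7


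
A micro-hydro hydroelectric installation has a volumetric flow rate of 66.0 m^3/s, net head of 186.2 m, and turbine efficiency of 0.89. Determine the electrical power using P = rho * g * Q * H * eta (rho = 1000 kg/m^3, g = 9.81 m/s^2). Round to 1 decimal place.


Apply the hydropower formula P = rho * g * Q * H * eta
rho * g = 1000 * 9.81 = 9810.0
P = 9810.0 * 66.0 * 186.2 * 0.89
P = 107295776.3 W

107295776.3


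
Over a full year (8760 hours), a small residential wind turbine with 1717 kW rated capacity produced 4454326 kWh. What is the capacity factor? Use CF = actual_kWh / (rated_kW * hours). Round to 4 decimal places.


Capacity factor = actual output / maximum possible output
Maximum possible = rated * hours = 1717 * 8760 = 15040920 kWh
CF = 4454326 / 15040920
CF = 0.2961

0.2961


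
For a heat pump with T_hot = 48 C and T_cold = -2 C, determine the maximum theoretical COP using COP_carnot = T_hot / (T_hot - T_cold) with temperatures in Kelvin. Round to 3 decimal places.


Convert to Kelvin:
  T_hot = 48 + 273.15 = 321.15 K
  T_cold = -2 + 273.15 = 271.15 K
Apply Carnot COP formula:
  COP = T_hot_K / (T_hot_K - T_cold_K) = 321.15 / 50.0
  COP = 6.423

6.423


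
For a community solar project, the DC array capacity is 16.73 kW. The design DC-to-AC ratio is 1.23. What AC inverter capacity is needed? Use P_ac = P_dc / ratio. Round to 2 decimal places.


The inverter AC capacity is determined by the DC/AC ratio.
Given: P_dc = 16.73 kW, DC/AC ratio = 1.23
P_ac = P_dc / ratio = 16.73 / 1.23
P_ac = 13.60 kW

13.60


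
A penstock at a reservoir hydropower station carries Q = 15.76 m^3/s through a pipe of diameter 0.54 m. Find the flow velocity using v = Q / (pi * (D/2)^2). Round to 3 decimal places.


Compute pipe cross-sectional area:
  A = pi * (D/2)^2 = pi * (0.54/2)^2 = 0.229 m^2
Calculate velocity:
  v = Q / A = 15.76 / 0.229
  v = 68.814 m/s

68.814


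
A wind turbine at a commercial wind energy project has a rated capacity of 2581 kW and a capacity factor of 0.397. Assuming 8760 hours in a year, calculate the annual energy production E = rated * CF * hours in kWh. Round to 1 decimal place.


Annual energy = rated_kW * capacity_factor * hours_per_year
Given: P_rated = 2581 kW, CF = 0.397, hours = 8760
E = 2581 * 0.397 * 8760
E = 8975995.3 kWh

8975995.3


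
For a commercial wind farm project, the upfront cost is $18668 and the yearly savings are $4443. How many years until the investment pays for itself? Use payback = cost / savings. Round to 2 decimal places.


Simple payback period = initial cost / annual savings
Payback = 18668 / 4443
Payback = 4.20 years

4.20


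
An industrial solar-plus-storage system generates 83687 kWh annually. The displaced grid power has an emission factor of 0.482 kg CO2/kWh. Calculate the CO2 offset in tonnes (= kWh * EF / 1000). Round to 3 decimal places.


CO2 offset in kg = generation * emission_factor
CO2 offset = 83687 * 0.482 = 40337.13 kg
Convert to tonnes:
  CO2 offset = 40337.13 / 1000 = 40.337 tonnes

40.337


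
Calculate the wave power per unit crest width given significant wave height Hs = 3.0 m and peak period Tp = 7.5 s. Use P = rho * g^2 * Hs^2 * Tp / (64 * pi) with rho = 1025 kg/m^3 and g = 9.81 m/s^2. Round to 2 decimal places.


Apply wave power formula:
  g^2 = 9.81^2 = 96.2361
  Hs^2 = 3.0^2 = 9.0
  Numerator = rho * g^2 * Hs^2 * Tp = 1025 * 96.2361 * 9.0 * 7.5 = 6658335.17
  Denominator = 64 * pi = 201.0619
  P = 6658335.17 / 201.0619 = 33115.84 W/m

33115.84


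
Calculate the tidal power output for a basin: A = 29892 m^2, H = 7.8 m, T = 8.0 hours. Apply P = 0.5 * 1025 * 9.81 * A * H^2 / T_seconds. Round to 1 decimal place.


Convert period to seconds: T = 8.0 * 3600 = 28800.0 s
H^2 = 7.8^2 = 60.84
P = 0.5 * rho * g * A * H^2 / T
P = 0.5 * 1025 * 9.81 * 29892 * 60.84 / 28800.0
P = 317478.7 W

317478.7


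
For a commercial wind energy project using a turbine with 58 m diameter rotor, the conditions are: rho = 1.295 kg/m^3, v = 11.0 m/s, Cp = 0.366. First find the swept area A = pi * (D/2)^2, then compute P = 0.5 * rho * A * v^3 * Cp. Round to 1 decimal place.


Step 1 -- Compute swept area:
  A = pi * (D/2)^2 = pi * (58/2)^2 = 2642.08 m^2
Step 2 -- Apply wind power equation:
  P = 0.5 * rho * A * v^3 * Cp
  v^3 = 11.0^3 = 1331.0
  P = 0.5 * 1.295 * 2642.08 * 1331.0 * 0.366
  P = 833383.3 W

833383.3


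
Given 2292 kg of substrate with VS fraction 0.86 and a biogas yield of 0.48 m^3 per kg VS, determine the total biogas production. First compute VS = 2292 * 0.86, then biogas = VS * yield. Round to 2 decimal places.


Compute volatile solids:
  VS = mass * VS_fraction = 2292 * 0.86 = 1971.12 kg
Calculate biogas volume:
  Biogas = VS * specific_yield = 1971.12 * 0.48
  Biogas = 946.14 m^3

946.14


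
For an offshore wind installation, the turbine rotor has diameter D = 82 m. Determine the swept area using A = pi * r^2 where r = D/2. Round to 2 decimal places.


Compute the rotor radius:
  r = D / 2 = 82 / 2 = 41.0 m
Calculate swept area:
  A = pi * r^2 = pi * 41.0^2
  A = 5281.02 m^2

5281.02


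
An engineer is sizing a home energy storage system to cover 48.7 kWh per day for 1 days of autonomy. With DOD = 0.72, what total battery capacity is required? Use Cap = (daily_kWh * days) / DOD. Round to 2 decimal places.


Total energy needed = daily * days = 48.7 * 1 = 48.7 kWh
Account for depth of discharge:
  Cap = total_energy / DOD = 48.7 / 0.72
  Cap = 67.64 kWh

67.64


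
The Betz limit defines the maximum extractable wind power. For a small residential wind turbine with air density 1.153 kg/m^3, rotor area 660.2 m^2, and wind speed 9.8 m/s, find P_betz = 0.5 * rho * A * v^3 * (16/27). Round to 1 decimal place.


The Betz coefficient Cp_max = 16/27 = 0.5926
v^3 = 9.8^3 = 941.192
P_betz = 0.5 * rho * A * v^3 * Cp_max
P_betz = 0.5 * 1.153 * 660.2 * 941.192 * 0.5926
P_betz = 212280.1 W

212280.1


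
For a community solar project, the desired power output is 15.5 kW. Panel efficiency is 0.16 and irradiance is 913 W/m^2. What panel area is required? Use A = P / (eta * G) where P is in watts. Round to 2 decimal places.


Convert target power to watts: P = 15.5 * 1000 = 15500.0 W
Compute denominator: eta * G = 0.16 * 913 = 146.08
Required area A = P / (eta * G) = 15500.0 / 146.08
A = 106.11 m^2

106.11


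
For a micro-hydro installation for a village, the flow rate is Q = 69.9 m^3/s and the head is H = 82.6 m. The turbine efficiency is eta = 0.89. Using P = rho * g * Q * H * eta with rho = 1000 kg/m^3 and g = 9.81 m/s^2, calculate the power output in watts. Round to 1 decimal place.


Apply the hydropower formula P = rho * g * Q * H * eta
rho * g = 1000 * 9.81 = 9810.0
P = 9810.0 * 69.9 * 82.6 * 0.89
P = 50409946.6 W

50409946.6


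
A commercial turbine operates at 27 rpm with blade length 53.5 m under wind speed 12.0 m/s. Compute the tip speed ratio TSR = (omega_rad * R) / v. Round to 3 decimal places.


Convert rotational speed to rad/s:
  omega = 27 * 2 * pi / 60 = 2.8274 rad/s
Compute tip speed:
  v_tip = omega * R = 2.8274 * 53.5 = 151.268 m/s
Tip speed ratio:
  TSR = v_tip / v_wind = 151.268 / 12.0 = 12.606

12.606


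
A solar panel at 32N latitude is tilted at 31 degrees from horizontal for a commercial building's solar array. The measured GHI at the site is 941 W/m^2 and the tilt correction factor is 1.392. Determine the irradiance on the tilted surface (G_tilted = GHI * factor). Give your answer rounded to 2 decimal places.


Identify the given values:
  GHI = 941 W/m^2, tilt correction factor = 1.392
Apply the formula G_tilted = GHI * factor:
  G_tilted = 941 * 1.392
  G_tilted = 1309.87 W/m^2

1309.87


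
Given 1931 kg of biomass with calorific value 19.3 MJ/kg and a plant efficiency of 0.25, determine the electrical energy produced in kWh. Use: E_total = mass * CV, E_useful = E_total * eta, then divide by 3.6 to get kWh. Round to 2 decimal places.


Total energy = mass * CV = 1931 * 19.3 = 37268.3 MJ
Useful energy = total * eta = 37268.3 * 0.25 = 9317.08 MJ
Convert to kWh: 9317.08 / 3.6
Useful energy = 2588.08 kWh

2588.08


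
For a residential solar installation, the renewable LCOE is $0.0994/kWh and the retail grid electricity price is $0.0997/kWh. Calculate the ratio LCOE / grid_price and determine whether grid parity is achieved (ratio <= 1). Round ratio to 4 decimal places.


Compare LCOE to grid price:
  LCOE = $0.0994/kWh, Grid price = $0.0997/kWh
  Ratio = LCOE / grid_price = 0.0994 / 0.0997 = 0.9970
  Grid parity achieved (ratio <= 1)? yes

0.9970


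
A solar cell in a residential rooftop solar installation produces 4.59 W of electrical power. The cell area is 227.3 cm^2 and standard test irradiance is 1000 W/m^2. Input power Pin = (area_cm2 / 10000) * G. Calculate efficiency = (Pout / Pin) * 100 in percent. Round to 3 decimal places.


First compute the input power:
  Pin = area_cm2 / 10000 * G = 227.3 / 10000 * 1000 = 22.73 W
Then compute efficiency:
  Efficiency = (Pout / Pin) * 100 = (4.59 / 22.73) * 100
  Efficiency = 20.194%

20.194


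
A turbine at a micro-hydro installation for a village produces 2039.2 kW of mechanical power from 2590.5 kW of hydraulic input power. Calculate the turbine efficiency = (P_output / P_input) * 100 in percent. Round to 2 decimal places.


Turbine efficiency = (output power / input power) * 100
eta = (2039.2 / 2590.5) * 100
eta = 78.72%

78.72


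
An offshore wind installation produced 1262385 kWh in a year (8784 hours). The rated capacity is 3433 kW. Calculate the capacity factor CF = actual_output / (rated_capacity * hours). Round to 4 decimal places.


Capacity factor = actual output / maximum possible output
Maximum possible = rated * hours = 3433 * 8784 = 30155472 kWh
CF = 1262385 / 30155472
CF = 0.0419

0.0419


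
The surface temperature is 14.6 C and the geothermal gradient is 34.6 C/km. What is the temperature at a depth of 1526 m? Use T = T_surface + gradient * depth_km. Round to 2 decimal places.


Convert depth to km: 1526 / 1000 = 1.526 km
Temperature increase = gradient * depth_km = 34.6 * 1.526 = 52.8 C
Temperature at depth = T_surface + delta_T = 14.6 + 52.8
T = 67.40 C

67.40


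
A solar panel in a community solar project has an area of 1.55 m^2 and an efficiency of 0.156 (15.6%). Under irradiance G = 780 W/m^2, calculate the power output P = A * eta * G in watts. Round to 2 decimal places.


Use the solar power formula P = A * eta * G.
Given: A = 1.55 m^2, eta = 0.156, G = 780 W/m^2
P = 1.55 * 0.156 * 780
P = 188.60 W

188.60


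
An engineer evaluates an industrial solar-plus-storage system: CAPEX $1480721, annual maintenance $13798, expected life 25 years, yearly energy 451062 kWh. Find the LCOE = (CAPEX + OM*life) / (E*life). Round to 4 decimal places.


Total cost = CAPEX + OM * lifetime = 1480721 + 13798 * 25 = 1480721 + 344950 = 1825671
Total generation = annual * lifetime = 451062 * 25 = 11276550 kWh
LCOE = 1825671 / 11276550
LCOE = 0.1619 $/kWh

0.1619


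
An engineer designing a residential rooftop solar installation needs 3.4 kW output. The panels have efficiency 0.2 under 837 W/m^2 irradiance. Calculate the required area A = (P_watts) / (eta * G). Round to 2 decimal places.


Convert target power to watts: P = 3.4 * 1000 = 3400.0 W
Compute denominator: eta * G = 0.2 * 837 = 167.4
Required area A = P / (eta * G) = 3400.0 / 167.4
A = 20.31 m^2

20.31


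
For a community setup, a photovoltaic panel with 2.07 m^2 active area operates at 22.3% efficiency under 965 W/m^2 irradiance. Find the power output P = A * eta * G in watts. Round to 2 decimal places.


Use the solar power formula P = A * eta * G.
Given: A = 2.07 m^2, eta = 0.223, G = 965 W/m^2
P = 2.07 * 0.223 * 965
P = 445.45 W

445.45


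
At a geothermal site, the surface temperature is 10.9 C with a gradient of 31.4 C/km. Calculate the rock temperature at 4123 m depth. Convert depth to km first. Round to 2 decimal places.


Convert depth to km: 4123 / 1000 = 4.123 km
Temperature increase = gradient * depth_km = 31.4 * 4.123 = 129.46 C
Temperature at depth = T_surface + delta_T = 10.9 + 129.46
T = 140.36 C

140.36


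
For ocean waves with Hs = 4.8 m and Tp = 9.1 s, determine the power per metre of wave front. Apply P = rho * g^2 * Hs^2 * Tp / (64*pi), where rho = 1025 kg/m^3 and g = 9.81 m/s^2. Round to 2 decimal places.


Apply wave power formula:
  g^2 = 9.81^2 = 96.2361
  Hs^2 = 4.8^2 = 23.04
  Numerator = rho * g^2 * Hs^2 * Tp = 1025 * 96.2361 * 23.04 * 9.1 = 20681676.81
  Denominator = 64 * pi = 201.0619
  P = 20681676.81 / 201.0619 = 102862.22 W/m

102862.22


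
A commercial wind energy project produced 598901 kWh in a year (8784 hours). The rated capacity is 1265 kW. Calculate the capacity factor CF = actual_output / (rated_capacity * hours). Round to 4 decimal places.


Capacity factor = actual output / maximum possible output
Maximum possible = rated * hours = 1265 * 8784 = 11111760 kWh
CF = 598901 / 11111760
CF = 0.0539

0.0539


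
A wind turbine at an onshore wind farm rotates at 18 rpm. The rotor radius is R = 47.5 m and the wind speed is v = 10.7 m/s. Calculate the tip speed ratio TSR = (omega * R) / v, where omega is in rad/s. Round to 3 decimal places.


Convert rotational speed to rad/s:
  omega = 18 * 2 * pi / 60 = 1.885 rad/s
Compute tip speed:
  v_tip = omega * R = 1.885 * 47.5 = 89.535 m/s
Tip speed ratio:
  TSR = v_tip / v_wind = 89.535 / 10.7 = 8.368

8.368


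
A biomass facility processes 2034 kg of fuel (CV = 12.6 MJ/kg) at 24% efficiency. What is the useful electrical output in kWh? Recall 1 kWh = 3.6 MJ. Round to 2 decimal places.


Total energy = mass * CV = 2034 * 12.6 = 25628.4 MJ
Useful energy = total * eta = 25628.4 * 0.24 = 6150.82 MJ
Convert to kWh: 6150.82 / 3.6
Useful energy = 1708.56 kWh

1708.56


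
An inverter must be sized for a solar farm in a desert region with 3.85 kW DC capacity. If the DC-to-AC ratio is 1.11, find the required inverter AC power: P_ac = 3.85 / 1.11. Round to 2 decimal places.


The inverter AC capacity is determined by the DC/AC ratio.
Given: P_dc = 3.85 kW, DC/AC ratio = 1.11
P_ac = P_dc / ratio = 3.85 / 1.11
P_ac = 3.47 kW

3.47


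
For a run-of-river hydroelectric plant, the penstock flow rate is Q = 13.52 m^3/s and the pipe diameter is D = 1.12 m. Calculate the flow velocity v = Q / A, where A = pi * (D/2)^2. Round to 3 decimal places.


Compute pipe cross-sectional area:
  A = pi * (D/2)^2 = pi * (1.12/2)^2 = 0.9852 m^2
Calculate velocity:
  v = Q / A = 13.52 / 0.9852
  v = 13.723 m/s

13.723


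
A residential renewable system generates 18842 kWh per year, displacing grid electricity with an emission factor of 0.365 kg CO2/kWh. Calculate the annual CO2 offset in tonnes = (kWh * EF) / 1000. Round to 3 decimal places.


CO2 offset in kg = generation * emission_factor
CO2 offset = 18842 * 0.365 = 6877.33 kg
Convert to tonnes:
  CO2 offset = 6877.33 / 1000 = 6.877 tonnes

6.877


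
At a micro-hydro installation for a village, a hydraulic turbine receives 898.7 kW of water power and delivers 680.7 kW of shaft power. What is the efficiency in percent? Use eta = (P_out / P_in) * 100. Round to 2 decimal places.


Turbine efficiency = (output power / input power) * 100
eta = (680.7 / 898.7) * 100
eta = 75.74%

75.74


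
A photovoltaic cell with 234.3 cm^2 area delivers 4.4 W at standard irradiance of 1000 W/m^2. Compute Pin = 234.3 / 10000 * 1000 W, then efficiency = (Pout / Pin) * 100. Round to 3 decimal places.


First compute the input power:
  Pin = area_cm2 / 10000 * G = 234.3 / 10000 * 1000 = 23.43 W
Then compute efficiency:
  Efficiency = (Pout / Pin) * 100 = (4.4 / 23.43) * 100
  Efficiency = 18.779%

18.779


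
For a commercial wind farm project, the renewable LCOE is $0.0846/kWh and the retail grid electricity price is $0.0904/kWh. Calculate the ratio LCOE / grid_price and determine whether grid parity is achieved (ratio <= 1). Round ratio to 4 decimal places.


Compare LCOE to grid price:
  LCOE = $0.0846/kWh, Grid price = $0.0904/kWh
  Ratio = LCOE / grid_price = 0.0846 / 0.0904 = 0.9358
  Grid parity achieved (ratio <= 1)? yes

0.9358


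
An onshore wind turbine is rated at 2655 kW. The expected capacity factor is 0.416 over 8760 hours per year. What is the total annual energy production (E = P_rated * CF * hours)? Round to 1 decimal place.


Annual energy = rated_kW * capacity_factor * hours_per_year
Given: P_rated = 2655 kW, CF = 0.416, hours = 8760
E = 2655 * 0.416 * 8760
E = 9675244.8 kWh

9675244.8


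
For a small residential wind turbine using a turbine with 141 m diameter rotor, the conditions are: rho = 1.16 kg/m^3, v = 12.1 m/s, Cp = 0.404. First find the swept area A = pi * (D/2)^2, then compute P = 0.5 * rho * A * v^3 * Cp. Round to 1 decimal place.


Step 1 -- Compute swept area:
  A = pi * (D/2)^2 = pi * (141/2)^2 = 15614.5 m^2
Step 2 -- Apply wind power equation:
  P = 0.5 * rho * A * v^3 * Cp
  v^3 = 12.1^3 = 1771.561
  P = 0.5 * 1.16 * 15614.5 * 1771.561 * 0.404
  P = 6481769.4 W

6481769.4


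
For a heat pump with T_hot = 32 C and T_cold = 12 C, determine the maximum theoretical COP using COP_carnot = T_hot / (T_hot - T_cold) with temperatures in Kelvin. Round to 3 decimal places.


Convert to Kelvin:
  T_hot = 32 + 273.15 = 305.15 K
  T_cold = 12 + 273.15 = 285.15 K
Apply Carnot COP formula:
  COP = T_hot_K / (T_hot_K - T_cold_K) = 305.15 / 20.0
  COP = 15.258

15.258


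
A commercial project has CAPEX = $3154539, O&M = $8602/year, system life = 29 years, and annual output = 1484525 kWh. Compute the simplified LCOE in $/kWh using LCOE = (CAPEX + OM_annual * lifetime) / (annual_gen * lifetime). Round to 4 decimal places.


Total cost = CAPEX + OM * lifetime = 3154539 + 8602 * 29 = 3154539 + 249458 = 3403997
Total generation = annual * lifetime = 1484525 * 29 = 43051225 kWh
LCOE = 3403997 / 43051225
LCOE = 0.0791 $/kWh

0.0791


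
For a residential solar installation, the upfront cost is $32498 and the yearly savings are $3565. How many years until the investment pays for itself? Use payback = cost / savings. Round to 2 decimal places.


Simple payback period = initial cost / annual savings
Payback = 32498 / 3565
Payback = 9.12 years

9.12


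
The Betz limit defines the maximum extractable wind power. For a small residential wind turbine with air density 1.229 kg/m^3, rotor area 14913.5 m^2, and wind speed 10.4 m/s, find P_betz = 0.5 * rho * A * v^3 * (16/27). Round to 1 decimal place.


The Betz coefficient Cp_max = 16/27 = 0.5926
v^3 = 10.4^3 = 1124.864
P_betz = 0.5 * rho * A * v^3 * Cp_max
P_betz = 0.5 * 1.229 * 14913.5 * 1124.864 * 0.5926
P_betz = 6108825.3 W

6108825.3


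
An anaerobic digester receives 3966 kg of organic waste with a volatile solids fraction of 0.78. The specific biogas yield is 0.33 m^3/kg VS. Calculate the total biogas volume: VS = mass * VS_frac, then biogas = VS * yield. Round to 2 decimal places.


Compute volatile solids:
  VS = mass * VS_fraction = 3966 * 0.78 = 3093.48 kg
Calculate biogas volume:
  Biogas = VS * specific_yield = 3093.48 * 0.33
  Biogas = 1020.85 m^3

1020.85


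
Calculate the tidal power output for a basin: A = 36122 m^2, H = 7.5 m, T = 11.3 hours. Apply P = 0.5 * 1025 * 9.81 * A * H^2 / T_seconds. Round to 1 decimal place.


Convert period to seconds: T = 11.3 * 3600 = 40680.0 s
H^2 = 7.5^2 = 56.25
P = 0.5 * rho * g * A * H^2 / T
P = 0.5 * 1025 * 9.81 * 36122 * 56.25 / 40680.0
P = 251117.1 W

251117.1


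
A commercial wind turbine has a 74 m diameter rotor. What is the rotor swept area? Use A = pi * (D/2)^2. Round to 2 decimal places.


Compute the rotor radius:
  r = D / 2 = 74 / 2 = 37.0 m
Calculate swept area:
  A = pi * r^2 = pi * 37.0^2
  A = 4300.84 m^2

4300.84


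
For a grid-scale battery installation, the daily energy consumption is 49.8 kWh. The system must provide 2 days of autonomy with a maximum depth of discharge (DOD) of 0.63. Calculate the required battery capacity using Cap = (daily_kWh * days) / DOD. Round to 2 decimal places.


Total energy needed = daily * days = 49.8 * 2 = 99.6 kWh
Account for depth of discharge:
  Cap = total_energy / DOD = 99.6 / 0.63
  Cap = 158.10 kWh

158.10


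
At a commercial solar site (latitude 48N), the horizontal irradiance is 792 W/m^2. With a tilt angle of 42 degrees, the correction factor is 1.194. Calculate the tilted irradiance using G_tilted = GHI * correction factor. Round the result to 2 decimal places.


Identify the given values:
  GHI = 792 W/m^2, tilt correction factor = 1.194
Apply the formula G_tilted = GHI * factor:
  G_tilted = 792 * 1.194
  G_tilted = 945.65 W/m^2

945.65


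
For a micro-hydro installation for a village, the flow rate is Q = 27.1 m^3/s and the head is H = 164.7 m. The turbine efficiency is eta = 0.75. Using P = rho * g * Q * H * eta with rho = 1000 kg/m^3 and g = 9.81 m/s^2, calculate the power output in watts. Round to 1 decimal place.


Apply the hydropower formula P = rho * g * Q * H * eta
rho * g = 1000 * 9.81 = 9810.0
P = 9810.0 * 27.1 * 164.7 * 0.75
P = 32839244.8 W

32839244.8


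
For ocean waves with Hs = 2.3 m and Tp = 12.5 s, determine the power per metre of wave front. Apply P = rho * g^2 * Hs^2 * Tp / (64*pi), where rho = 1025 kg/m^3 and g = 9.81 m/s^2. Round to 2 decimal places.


Apply wave power formula:
  g^2 = 9.81^2 = 96.2361
  Hs^2 = 2.3^2 = 5.29
  Numerator = rho * g^2 * Hs^2 * Tp = 1025 * 96.2361 * 5.29 * 12.5 = 6522702.42
  Denominator = 64 * pi = 201.0619
  P = 6522702.42 / 201.0619 = 32441.26 W/m

32441.26


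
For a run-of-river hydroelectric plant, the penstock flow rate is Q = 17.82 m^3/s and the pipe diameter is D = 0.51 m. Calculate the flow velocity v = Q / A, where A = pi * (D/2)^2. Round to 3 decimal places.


Compute pipe cross-sectional area:
  A = pi * (D/2)^2 = pi * (0.51/2)^2 = 0.2043 m^2
Calculate velocity:
  v = Q / A = 17.82 / 0.2043
  v = 87.232 m/s

87.232


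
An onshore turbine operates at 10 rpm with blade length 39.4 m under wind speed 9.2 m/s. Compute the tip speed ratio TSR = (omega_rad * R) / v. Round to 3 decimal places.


Convert rotational speed to rad/s:
  omega = 10 * 2 * pi / 60 = 1.0472 rad/s
Compute tip speed:
  v_tip = omega * R = 1.0472 * 39.4 = 41.26 m/s
Tip speed ratio:
  TSR = v_tip / v_wind = 41.26 / 9.2 = 4.485

4.485


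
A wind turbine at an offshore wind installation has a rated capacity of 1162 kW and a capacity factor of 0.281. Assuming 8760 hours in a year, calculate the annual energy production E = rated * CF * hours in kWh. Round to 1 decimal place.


Annual energy = rated_kW * capacity_factor * hours_per_year
Given: P_rated = 1162 kW, CF = 0.281, hours = 8760
E = 1162 * 0.281 * 8760
E = 2860332.7 kWh

2860332.7


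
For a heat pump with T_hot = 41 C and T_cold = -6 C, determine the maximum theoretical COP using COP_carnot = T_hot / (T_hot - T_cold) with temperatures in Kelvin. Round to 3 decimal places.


Convert to Kelvin:
  T_hot = 41 + 273.15 = 314.15 K
  T_cold = -6 + 273.15 = 267.15 K
Apply Carnot COP formula:
  COP = T_hot_K / (T_hot_K - T_cold_K) = 314.15 / 47.0
  COP = 6.684

6.684


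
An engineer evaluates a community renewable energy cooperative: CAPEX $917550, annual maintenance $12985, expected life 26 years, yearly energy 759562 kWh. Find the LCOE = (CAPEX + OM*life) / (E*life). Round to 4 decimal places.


Total cost = CAPEX + OM * lifetime = 917550 + 12985 * 26 = 917550 + 337610 = 1255160
Total generation = annual * lifetime = 759562 * 26 = 19748612 kWh
LCOE = 1255160 / 19748612
LCOE = 0.0636 $/kWh

0.0636


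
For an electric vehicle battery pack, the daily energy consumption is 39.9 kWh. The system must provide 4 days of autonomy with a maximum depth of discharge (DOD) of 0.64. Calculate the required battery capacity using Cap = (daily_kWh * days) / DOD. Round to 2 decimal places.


Total energy needed = daily * days = 39.9 * 4 = 159.6 kWh
Account for depth of discharge:
  Cap = total_energy / DOD = 159.6 / 0.64
  Cap = 249.38 kWh

249.38


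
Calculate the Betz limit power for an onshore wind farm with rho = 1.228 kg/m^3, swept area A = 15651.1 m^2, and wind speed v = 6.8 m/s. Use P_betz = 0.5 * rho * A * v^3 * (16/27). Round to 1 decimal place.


The Betz coefficient Cp_max = 16/27 = 0.5926
v^3 = 6.8^3 = 314.432
P_betz = 0.5 * rho * A * v^3 * Cp_max
P_betz = 0.5 * 1.228 * 15651.1 * 314.432 * 0.5926
P_betz = 1790590.2 W

1790590.2


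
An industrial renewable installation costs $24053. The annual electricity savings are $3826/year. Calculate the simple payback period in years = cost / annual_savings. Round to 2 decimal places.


Simple payback period = initial cost / annual savings
Payback = 24053 / 3826
Payback = 6.29 years

6.29


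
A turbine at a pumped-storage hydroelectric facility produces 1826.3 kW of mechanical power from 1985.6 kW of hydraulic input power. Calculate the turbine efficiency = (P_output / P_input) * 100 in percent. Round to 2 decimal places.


Turbine efficiency = (output power / input power) * 100
eta = (1826.3 / 1985.6) * 100
eta = 91.98%

91.98


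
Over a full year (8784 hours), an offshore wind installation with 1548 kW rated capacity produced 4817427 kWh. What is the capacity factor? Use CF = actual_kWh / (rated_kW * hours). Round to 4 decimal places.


Capacity factor = actual output / maximum possible output
Maximum possible = rated * hours = 1548 * 8784 = 13597632 kWh
CF = 4817427 / 13597632
CF = 0.3543

0.3543


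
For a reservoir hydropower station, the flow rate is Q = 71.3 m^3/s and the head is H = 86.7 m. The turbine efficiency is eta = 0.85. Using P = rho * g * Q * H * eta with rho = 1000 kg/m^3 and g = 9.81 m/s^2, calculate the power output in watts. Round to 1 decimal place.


Apply the hydropower formula P = rho * g * Q * H * eta
rho * g = 1000 * 9.81 = 9810.0
P = 9810.0 * 71.3 * 86.7 * 0.85
P = 51546188.8 W

51546188.8


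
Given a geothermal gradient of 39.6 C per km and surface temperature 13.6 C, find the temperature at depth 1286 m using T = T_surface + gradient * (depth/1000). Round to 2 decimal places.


Convert depth to km: 1286 / 1000 = 1.286 km
Temperature increase = gradient * depth_km = 39.6 * 1.286 = 50.93 C
Temperature at depth = T_surface + delta_T = 13.6 + 50.93
T = 64.53 C

64.53


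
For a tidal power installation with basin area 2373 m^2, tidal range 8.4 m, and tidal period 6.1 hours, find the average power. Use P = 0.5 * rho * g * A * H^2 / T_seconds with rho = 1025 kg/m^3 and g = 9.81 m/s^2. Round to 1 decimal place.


Convert period to seconds: T = 6.1 * 3600 = 21960.0 s
H^2 = 8.4^2 = 70.56
P = 0.5 * rho * g * A * H^2 / T
P = 0.5 * 1025 * 9.81 * 2373 * 70.56 / 21960.0
P = 38334.2 W

38334.2


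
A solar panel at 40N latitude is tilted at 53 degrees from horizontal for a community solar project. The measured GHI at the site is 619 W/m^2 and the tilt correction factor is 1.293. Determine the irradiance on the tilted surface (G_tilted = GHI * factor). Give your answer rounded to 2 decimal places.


Identify the given values:
  GHI = 619 W/m^2, tilt correction factor = 1.293
Apply the formula G_tilted = GHI * factor:
  G_tilted = 619 * 1.293
  G_tilted = 800.37 W/m^2

800.37


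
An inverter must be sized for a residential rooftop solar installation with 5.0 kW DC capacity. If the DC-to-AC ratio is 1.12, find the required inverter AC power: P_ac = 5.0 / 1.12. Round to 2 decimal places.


The inverter AC capacity is determined by the DC/AC ratio.
Given: P_dc = 5.0 kW, DC/AC ratio = 1.12
P_ac = P_dc / ratio = 5.0 / 1.12
P_ac = 4.46 kW

4.46


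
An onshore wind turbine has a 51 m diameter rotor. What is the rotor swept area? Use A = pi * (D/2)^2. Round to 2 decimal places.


Compute the rotor radius:
  r = D / 2 = 51 / 2 = 25.5 m
Calculate swept area:
  A = pi * r^2 = pi * 25.5^2
  A = 2042.82 m^2

2042.82


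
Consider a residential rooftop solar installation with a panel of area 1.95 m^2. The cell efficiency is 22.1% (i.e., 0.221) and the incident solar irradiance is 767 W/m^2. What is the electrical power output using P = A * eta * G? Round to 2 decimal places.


Use the solar power formula P = A * eta * G.
Given: A = 1.95 m^2, eta = 0.221, G = 767 W/m^2
P = 1.95 * 0.221 * 767
P = 330.54 W

330.54


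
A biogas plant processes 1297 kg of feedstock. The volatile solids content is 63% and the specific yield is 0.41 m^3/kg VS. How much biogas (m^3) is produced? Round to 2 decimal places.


Compute volatile solids:
  VS = mass * VS_fraction = 1297 * 0.63 = 817.11 kg
Calculate biogas volume:
  Biogas = VS * specific_yield = 817.11 * 0.41
  Biogas = 335.02 m^3

335.02


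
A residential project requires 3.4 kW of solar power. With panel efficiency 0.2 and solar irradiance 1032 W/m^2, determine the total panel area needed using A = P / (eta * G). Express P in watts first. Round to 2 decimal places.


Convert target power to watts: P = 3.4 * 1000 = 3400.0 W
Compute denominator: eta * G = 0.2 * 1032 = 206.4
Required area A = P / (eta * G) = 3400.0 / 206.4
A = 16.47 m^2

16.47


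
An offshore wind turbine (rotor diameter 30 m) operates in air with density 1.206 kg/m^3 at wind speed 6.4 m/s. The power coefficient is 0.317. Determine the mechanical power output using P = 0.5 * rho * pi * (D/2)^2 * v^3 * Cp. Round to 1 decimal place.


Step 1 -- Compute swept area:
  A = pi * (D/2)^2 = pi * (30/2)^2 = 706.86 m^2
Step 2 -- Apply wind power equation:
  P = 0.5 * rho * A * v^3 * Cp
  v^3 = 6.4^3 = 262.144
  P = 0.5 * 1.206 * 706.86 * 262.144 * 0.317
  P = 35420.0 W

35420.0


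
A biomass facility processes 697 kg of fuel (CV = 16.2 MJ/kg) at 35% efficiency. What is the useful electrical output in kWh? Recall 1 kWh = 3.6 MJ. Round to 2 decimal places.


Total energy = mass * CV = 697 * 16.2 = 11291.4 MJ
Useful energy = total * eta = 11291.4 * 0.35 = 3951.99 MJ
Convert to kWh: 3951.99 / 3.6
Useful energy = 1097.78 kWh

1097.78


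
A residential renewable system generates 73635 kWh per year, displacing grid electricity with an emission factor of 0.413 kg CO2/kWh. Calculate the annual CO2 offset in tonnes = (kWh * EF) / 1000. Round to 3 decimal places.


CO2 offset in kg = generation * emission_factor
CO2 offset = 73635 * 0.413 = 30411.26 kg
Convert to tonnes:
  CO2 offset = 30411.26 / 1000 = 30.411 tonnes

30.411


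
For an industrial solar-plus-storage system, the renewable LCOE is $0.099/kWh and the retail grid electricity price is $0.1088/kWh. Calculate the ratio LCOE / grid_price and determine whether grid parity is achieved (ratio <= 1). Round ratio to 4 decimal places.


Compare LCOE to grid price:
  LCOE = $0.099/kWh, Grid price = $0.1088/kWh
  Ratio = LCOE / grid_price = 0.099 / 0.1088 = 0.9099
  Grid parity achieved (ratio <= 1)? yes

0.9099


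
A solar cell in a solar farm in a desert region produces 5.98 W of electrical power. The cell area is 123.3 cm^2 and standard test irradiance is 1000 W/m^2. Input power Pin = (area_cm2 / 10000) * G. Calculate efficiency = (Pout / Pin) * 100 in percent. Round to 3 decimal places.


First compute the input power:
  Pin = area_cm2 / 10000 * G = 123.3 / 10000 * 1000 = 12.33 W
Then compute efficiency:
  Efficiency = (Pout / Pin) * 100 = (5.98 / 12.33) * 100
  Efficiency = 48.500%

48.500


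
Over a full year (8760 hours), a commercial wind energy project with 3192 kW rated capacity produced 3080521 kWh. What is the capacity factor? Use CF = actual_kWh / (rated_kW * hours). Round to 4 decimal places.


Capacity factor = actual output / maximum possible output
Maximum possible = rated * hours = 3192 * 8760 = 27961920 kWh
CF = 3080521 / 27961920
CF = 0.1102

0.1102


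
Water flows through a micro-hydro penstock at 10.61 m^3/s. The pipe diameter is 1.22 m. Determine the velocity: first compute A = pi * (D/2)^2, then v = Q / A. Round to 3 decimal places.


Compute pipe cross-sectional area:
  A = pi * (D/2)^2 = pi * (1.22/2)^2 = 1.169 m^2
Calculate velocity:
  v = Q / A = 10.61 / 1.169
  v = 9.076 m/s

9.076


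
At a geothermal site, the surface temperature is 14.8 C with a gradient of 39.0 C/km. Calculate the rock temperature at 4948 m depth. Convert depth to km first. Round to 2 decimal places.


Convert depth to km: 4948 / 1000 = 4.948 km
Temperature increase = gradient * depth_km = 39.0 * 4.948 = 192.97 C
Temperature at depth = T_surface + delta_T = 14.8 + 192.97
T = 207.77 C

207.77


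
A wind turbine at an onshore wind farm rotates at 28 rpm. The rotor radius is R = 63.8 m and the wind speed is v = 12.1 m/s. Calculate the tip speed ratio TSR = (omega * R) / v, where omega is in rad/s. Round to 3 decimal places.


Convert rotational speed to rad/s:
  omega = 28 * 2 * pi / 60 = 2.9322 rad/s
Compute tip speed:
  v_tip = omega * R = 2.9322 * 63.8 = 187.071 m/s
Tip speed ratio:
  TSR = v_tip / v_wind = 187.071 / 12.1 = 15.460

15.460


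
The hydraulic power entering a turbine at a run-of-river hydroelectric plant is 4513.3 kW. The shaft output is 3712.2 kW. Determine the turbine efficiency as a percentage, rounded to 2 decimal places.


Turbine efficiency = (output power / input power) * 100
eta = (3712.2 / 4513.3) * 100
eta = 82.25%

82.25


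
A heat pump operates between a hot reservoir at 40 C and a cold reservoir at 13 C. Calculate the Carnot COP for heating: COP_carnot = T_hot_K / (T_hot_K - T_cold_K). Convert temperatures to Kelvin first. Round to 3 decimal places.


Convert to Kelvin:
  T_hot = 40 + 273.15 = 313.15 K
  T_cold = 13 + 273.15 = 286.15 K
Apply Carnot COP formula:
  COP = T_hot_K / (T_hot_K - T_cold_K) = 313.15 / 27.0
  COP = 11.598

11.598


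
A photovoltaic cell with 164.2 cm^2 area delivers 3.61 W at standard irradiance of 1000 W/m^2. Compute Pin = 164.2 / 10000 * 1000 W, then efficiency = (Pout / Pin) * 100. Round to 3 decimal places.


First compute the input power:
  Pin = area_cm2 / 10000 * G = 164.2 / 10000 * 1000 = 16.42 W
Then compute efficiency:
  Efficiency = (Pout / Pin) * 100 = (3.61 / 16.42) * 100
  Efficiency = 21.985%

21.985


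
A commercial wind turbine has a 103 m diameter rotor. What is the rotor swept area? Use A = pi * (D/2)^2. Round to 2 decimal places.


Compute the rotor radius:
  r = D / 2 = 103 / 2 = 51.5 m
Calculate swept area:
  A = pi * r^2 = pi * 51.5^2
  A = 8332.29 m^2

8332.29


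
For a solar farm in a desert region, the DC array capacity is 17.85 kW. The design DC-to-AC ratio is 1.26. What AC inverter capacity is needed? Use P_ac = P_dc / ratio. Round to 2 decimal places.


The inverter AC capacity is determined by the DC/AC ratio.
Given: P_dc = 17.85 kW, DC/AC ratio = 1.26
P_ac = P_dc / ratio = 17.85 / 1.26
P_ac = 14.17 kW

14.17


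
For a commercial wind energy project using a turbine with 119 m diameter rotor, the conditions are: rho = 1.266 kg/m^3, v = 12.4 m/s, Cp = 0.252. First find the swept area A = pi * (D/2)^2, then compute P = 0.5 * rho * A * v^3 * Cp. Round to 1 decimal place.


Step 1 -- Compute swept area:
  A = pi * (D/2)^2 = pi * (119/2)^2 = 11122.02 m^2
Step 2 -- Apply wind power equation:
  P = 0.5 * rho * A * v^3 * Cp
  v^3 = 12.4^3 = 1906.624
  P = 0.5 * 1.266 * 11122.02 * 1906.624 * 0.252
  P = 3382619.2 W

3382619.2


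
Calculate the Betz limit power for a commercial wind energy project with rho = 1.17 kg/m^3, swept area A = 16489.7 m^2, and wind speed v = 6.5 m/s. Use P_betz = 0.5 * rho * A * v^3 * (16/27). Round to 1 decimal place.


The Betz coefficient Cp_max = 16/27 = 0.5926
v^3 = 6.5^3 = 274.625
P_betz = 0.5 * rho * A * v^3 * Cp_max
P_betz = 0.5 * 1.17 * 16489.7 * 274.625 * 0.5926
P_betz = 1569874.4 W

1569874.4


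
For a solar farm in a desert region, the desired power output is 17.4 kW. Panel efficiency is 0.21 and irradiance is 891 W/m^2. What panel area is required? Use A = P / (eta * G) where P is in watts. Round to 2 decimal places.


Convert target power to watts: P = 17.4 * 1000 = 17400.0 W
Compute denominator: eta * G = 0.21 * 891 = 187.11
Required area A = P / (eta * G) = 17400.0 / 187.11
A = 92.99 m^2

92.99


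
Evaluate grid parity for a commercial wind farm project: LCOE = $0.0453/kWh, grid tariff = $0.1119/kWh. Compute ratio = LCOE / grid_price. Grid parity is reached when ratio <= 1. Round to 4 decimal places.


Compare LCOE to grid price:
  LCOE = $0.0453/kWh, Grid price = $0.1119/kWh
  Ratio = LCOE / grid_price = 0.0453 / 0.1119 = 0.4048
  Grid parity achieved (ratio <= 1)? yes

0.4048


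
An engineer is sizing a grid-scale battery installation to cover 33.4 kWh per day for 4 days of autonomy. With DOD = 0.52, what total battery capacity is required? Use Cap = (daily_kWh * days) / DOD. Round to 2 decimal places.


Total energy needed = daily * days = 33.4 * 4 = 133.6 kWh
Account for depth of discharge:
  Cap = total_energy / DOD = 133.6 / 0.52
  Cap = 256.92 kWh

256.92


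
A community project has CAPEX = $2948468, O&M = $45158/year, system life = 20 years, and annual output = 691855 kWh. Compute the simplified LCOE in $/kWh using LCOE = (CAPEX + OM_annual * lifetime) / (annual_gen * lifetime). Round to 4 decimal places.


Total cost = CAPEX + OM * lifetime = 2948468 + 45158 * 20 = 2948468 + 903160 = 3851628
Total generation = annual * lifetime = 691855 * 20 = 13837100 kWh
LCOE = 3851628 / 13837100
LCOE = 0.2784 $/kWh

0.2784


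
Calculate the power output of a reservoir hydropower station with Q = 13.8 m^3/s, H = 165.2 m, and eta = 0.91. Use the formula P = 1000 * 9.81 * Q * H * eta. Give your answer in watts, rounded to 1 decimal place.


Apply the hydropower formula P = rho * g * Q * H * eta
rho * g = 1000 * 9.81 = 9810.0
P = 9810.0 * 13.8 * 165.2 * 0.91
P = 20351645.5 W

20351645.5


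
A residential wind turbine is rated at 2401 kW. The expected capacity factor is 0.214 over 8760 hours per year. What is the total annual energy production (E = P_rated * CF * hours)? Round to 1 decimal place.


Annual energy = rated_kW * capacity_factor * hours_per_year
Given: P_rated = 2401 kW, CF = 0.214, hours = 8760
E = 2401 * 0.214 * 8760
E = 4501010.6 kWh

4501010.6


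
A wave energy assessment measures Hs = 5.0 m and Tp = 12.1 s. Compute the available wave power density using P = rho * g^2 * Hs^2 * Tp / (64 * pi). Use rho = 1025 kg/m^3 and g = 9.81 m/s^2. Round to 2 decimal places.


Apply wave power formula:
  g^2 = 9.81^2 = 96.2361
  Hs^2 = 5.0^2 = 25.0
  Numerator = rho * g^2 * Hs^2 * Tp = 1025 * 96.2361 * 25.0 * 12.1 = 29839205.76
  Denominator = 64 * pi = 201.0619
  P = 29839205.76 / 201.0619 = 148408.03 W/m

148408.03
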